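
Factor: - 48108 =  - 2^2*3^1*19^1*211^1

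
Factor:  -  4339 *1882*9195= - 2^1*3^1*5^1*613^1*941^1*4339^1 =- 75086351610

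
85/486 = 85/486 = 0.17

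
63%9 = 0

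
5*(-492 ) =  - 2460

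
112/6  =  56/3 = 18.67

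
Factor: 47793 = 3^1*89^1*179^1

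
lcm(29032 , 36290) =145160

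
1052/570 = 1 + 241/285 = 1.85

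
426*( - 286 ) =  - 121836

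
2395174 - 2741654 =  - 346480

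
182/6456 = 91/3228 = 0.03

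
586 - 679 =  - 93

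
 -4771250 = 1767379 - 6538629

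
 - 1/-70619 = 1/70619 = 0.00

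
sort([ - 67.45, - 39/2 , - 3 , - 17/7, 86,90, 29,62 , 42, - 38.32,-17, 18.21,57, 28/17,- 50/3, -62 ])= [ - 67.45, - 62, - 38.32,-39/2, - 17, - 50/3, - 3, - 17/7, 28/17, 18.21, 29,42 , 57, 62,86, 90 ] 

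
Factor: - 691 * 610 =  - 2^1 * 5^1*61^1*691^1 = - 421510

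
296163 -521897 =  - 225734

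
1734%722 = 290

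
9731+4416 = 14147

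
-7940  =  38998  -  46938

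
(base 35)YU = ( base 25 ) 1nk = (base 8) 2304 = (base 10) 1220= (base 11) a0a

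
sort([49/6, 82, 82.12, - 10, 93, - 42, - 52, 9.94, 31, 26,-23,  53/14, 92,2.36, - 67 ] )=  [ - 67, - 52, - 42, - 23,-10, 2.36,53/14,49/6,9.94,26,31,82, 82.12, 92, 93 ] 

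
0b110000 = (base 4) 300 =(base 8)60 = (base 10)48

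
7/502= 7/502 =0.01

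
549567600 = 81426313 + 468141287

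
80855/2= 40427+1/2 = 40427.50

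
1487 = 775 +712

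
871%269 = 64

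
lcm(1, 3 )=3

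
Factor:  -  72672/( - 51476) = 24/17=2^3*3^1 * 17^( - 1 ) 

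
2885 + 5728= 8613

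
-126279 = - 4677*27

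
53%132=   53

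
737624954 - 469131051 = 268493903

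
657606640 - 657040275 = 566365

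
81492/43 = 1895 + 7/43 = 1895.16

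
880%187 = 132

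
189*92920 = 17561880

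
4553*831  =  3783543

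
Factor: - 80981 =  - 47^1 * 1723^1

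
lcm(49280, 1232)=49280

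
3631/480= 3631/480 = 7.56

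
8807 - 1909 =6898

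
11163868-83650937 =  - 72487069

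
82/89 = 82/89 =0.92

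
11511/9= 1279  =  1279.00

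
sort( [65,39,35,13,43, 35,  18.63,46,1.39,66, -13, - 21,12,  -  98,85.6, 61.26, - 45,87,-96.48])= [  -  98,  -  96.48, - 45, -21, -13, 1.39,12,13,  18.63,35,35,39, 43, 46,61.26,65, 66, 85.6,87]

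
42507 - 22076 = 20431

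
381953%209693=172260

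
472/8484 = 118/2121  =  0.06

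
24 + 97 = 121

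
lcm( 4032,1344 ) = 4032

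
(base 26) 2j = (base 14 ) 51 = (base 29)2d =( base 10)71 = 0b1000111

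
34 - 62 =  - 28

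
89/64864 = 89/64864 = 0.00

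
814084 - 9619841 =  - 8805757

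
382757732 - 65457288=317300444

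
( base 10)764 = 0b1011111100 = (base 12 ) 538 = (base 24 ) 17k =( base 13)46A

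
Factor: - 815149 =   -  815149^1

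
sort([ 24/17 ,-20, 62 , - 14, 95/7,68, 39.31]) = [ - 20,- 14,  24/17,95/7,39.31,62, 68]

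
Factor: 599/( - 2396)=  - 1/4 = - 2^( - 2) 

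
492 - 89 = 403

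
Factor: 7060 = 2^2* 5^1*353^1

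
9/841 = 9/841  =  0.01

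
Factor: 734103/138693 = 244701/46231 = 3^5*19^1*53^1*83^( - 1 )*557^(-1)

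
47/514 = 47/514 = 0.09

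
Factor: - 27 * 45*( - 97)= 117855=3^5*5^1*97^1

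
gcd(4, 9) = 1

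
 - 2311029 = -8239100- - 5928071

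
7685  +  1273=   8958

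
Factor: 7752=2^3*3^1 * 17^1*19^1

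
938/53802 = 67/3843 = 0.02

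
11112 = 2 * 5556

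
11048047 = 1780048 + 9267999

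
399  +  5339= 5738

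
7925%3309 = 1307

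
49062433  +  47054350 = 96116783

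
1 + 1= 2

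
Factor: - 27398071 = - 27398071^1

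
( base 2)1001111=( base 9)87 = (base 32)2f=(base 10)79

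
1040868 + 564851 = 1605719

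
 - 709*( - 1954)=1385386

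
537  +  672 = 1209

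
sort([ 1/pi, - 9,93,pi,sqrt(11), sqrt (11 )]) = [ - 9  ,  1/pi,  pi, sqrt(11 ), sqrt( 11 ), 93]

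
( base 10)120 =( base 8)170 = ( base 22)5A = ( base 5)440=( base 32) 3O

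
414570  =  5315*78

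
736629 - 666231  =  70398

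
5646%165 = 36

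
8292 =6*1382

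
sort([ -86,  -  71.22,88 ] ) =[-86, - 71.22, 88]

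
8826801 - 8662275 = 164526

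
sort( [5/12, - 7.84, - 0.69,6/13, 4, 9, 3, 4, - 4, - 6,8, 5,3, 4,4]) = [ - 7.84, -6 , -4, - 0.69 , 5/12, 6/13, 3 , 3,4  ,  4, 4,4 , 5,  8,9]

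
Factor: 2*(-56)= -2^4*7^1 = - 112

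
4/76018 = 2/38009 = 0.00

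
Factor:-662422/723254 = -331211/361627 = - 7^( - 1)*17^1 * 19^(- 1)  *2719^ (-1)*19483^1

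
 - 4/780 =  - 1+194/195 = - 0.01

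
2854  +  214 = 3068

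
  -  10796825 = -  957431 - 9839394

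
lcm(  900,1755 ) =35100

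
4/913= 4/913 = 0.00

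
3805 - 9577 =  - 5772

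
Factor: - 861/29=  - 3^1*7^1*29^ ( - 1)* 41^1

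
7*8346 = 58422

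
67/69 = 67/69 = 0.97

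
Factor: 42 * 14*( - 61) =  - 2^2*3^1*7^2*61^1 = -35868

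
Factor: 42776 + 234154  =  2^1*3^2*5^1 * 17^1*181^1 = 276930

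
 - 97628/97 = -1007 + 51/97 = - 1006.47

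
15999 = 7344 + 8655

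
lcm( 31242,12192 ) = 499872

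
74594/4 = 18648 + 1/2=18648.50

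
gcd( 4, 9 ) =1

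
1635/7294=1635/7294 =0.22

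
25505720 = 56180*454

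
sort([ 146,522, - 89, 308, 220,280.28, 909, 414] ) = [ - 89, 146 , 220, 280.28,308, 414, 522,  909 ]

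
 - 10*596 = -5960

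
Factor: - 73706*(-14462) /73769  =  2^2*7^1 *71^(- 1 )*137^1*269^1*1033^1 *1039^( - 1 ) = 1065936172/73769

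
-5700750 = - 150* 38005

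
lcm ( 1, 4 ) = 4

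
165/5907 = 5/179 = 0.03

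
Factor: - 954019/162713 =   -  11^1 *86729^1 * 162713^(  -  1)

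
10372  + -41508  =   - 31136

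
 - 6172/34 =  - 3086/17=- 181.53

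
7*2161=15127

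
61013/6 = 10168 + 5/6 = 10168.83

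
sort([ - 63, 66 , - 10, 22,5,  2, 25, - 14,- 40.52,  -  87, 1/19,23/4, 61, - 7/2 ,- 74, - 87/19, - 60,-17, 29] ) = [ - 87, - 74,- 63, - 60, - 40.52,  -  17, - 14, - 10,  -  87/19, - 7/2, 1/19, 2,5,23/4 , 22 , 25, 29, 61,66] 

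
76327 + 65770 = 142097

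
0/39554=0 = 0.00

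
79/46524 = 79/46524 = 0.00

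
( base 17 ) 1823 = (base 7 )30113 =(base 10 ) 7262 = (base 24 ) CEE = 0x1C5E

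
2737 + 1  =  2738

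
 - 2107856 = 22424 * (-94) 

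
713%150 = 113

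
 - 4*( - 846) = 3384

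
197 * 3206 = 631582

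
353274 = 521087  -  167813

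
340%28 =4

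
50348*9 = 453132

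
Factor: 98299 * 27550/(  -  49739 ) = -2708137450/49739 = -  2^1*5^2*19^1*29^1*49739^( -1 ) * 98299^1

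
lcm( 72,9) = 72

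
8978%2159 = 342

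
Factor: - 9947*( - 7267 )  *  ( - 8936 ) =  - 645937410664 = -  2^3*7^3*13^2*29^1*43^1 * 1117^1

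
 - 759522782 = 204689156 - 964211938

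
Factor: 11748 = 2^2*3^1*11^1*89^1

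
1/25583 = 1/25583 = 0.00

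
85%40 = 5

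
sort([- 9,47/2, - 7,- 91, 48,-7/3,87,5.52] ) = [ - 91, - 9, - 7,-7/3, 5.52, 47/2,48,87]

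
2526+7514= 10040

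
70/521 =70/521  =  0.13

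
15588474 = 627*24862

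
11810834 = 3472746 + 8338088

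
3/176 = 3/176 = 0.02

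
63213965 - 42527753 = 20686212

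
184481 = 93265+91216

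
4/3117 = 4/3117=0.00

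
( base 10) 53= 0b110101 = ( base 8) 65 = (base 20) 2D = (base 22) 29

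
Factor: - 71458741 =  - 71458741^1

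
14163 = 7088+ 7075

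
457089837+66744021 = 523833858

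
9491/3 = 3163 + 2/3 = 3163.67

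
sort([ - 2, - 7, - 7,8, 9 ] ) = [-7, - 7, - 2, 8,9]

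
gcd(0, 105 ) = 105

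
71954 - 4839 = 67115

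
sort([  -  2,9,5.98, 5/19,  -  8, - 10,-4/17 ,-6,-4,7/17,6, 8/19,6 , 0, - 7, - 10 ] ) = [ - 10, - 10 , - 8, - 7, - 6, - 4,-2, - 4/17,0, 5/19 , 7/17, 8/19, 5.98,6, 6, 9] 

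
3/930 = 1/310 =0.00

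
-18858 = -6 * 3143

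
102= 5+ 97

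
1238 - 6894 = -5656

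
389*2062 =802118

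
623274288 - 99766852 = 523507436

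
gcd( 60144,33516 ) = 84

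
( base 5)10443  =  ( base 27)10j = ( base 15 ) 34D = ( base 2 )1011101100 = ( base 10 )748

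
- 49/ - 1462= 49/1462  =  0.03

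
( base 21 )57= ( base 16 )70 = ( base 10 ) 112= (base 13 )88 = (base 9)134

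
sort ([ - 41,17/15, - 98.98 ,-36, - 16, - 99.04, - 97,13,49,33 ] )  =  [-99.04,-98.98, - 97, - 41,-36, - 16, 17/15,13, 33, 49]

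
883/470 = 1 + 413/470 = 1.88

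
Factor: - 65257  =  -65257^1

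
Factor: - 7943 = - 13^2* 47^1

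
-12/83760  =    -  1 + 6979/6980 = -0.00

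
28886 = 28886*1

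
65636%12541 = 2931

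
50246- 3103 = 47143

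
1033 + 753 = 1786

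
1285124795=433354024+851770771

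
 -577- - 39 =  - 538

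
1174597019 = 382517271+792079748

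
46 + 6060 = 6106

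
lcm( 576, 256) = 2304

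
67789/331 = 204 + 265/331 = 204.80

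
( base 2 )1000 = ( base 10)8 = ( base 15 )8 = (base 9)8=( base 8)10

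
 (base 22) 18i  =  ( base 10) 678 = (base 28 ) o6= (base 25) 123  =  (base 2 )1010100110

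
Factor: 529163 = 29^1 *71^1 * 257^1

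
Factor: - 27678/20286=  - 659/483 = - 3^( - 1 )*7^( - 1 )*23^( - 1 )*659^1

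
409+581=990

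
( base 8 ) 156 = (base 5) 420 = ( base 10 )110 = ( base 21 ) 55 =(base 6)302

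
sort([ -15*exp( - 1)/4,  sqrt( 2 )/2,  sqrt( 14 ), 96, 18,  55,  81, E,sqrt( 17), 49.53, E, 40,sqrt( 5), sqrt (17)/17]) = [ - 15*exp( - 1 )/4 , sqrt( 17)/17,sqrt (2)/2,sqrt(5),E , E, sqrt( 14 ),sqrt( 17),18,  40, 49.53 , 55,81,96 ]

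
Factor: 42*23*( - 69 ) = -2^1*3^2*7^1 * 23^2 = -66654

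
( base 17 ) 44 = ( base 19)3F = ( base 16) 48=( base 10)72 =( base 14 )52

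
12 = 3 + 9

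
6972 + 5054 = 12026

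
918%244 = 186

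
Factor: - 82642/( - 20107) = 2^1*7^1*5903^1*20107^( - 1)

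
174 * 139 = 24186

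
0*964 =0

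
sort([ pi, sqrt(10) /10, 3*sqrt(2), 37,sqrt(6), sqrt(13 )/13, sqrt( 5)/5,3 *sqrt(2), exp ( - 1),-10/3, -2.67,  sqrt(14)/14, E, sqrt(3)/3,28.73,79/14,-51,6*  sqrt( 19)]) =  [ - 51,-10/3, - 2.67, sqrt ( 14 )/14, sqrt( 13) /13, sqrt ( 10 ) /10, exp( - 1 ), sqrt(5)/5, sqrt(3 ) /3 , sqrt ( 6),E,pi, 3*sqrt( 2 ) , 3 * sqrt( 2),79/14, 6*sqrt(19),  28.73 , 37]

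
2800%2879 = 2800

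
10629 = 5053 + 5576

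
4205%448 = 173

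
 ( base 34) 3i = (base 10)120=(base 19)66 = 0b1111000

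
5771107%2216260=1338587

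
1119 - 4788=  - 3669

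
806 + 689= 1495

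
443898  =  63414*7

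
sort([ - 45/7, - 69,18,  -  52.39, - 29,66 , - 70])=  [ - 70, - 69, - 52.39, - 29,-45/7,18,66]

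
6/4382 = 3/2191=0.00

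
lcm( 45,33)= 495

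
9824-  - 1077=10901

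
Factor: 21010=2^1 * 5^1*11^1*191^1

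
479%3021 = 479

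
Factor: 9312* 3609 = 2^5 * 3^3*97^1*401^1 = 33607008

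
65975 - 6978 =58997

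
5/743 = 5/743 = 0.01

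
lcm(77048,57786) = 231144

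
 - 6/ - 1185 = 2/395=0.01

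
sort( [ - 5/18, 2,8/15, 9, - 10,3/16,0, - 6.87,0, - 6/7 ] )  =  [ - 10, -6.87,-6/7,  -  5/18,  0,0,3/16, 8/15, 2,9]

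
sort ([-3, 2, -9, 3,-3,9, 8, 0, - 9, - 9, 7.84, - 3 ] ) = [ - 9,-9,  -  9,  -  3, - 3, - 3, 0,  2,  3, 7.84, 8, 9 ] 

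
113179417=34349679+78829738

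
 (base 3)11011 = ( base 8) 160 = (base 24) 4G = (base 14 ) 80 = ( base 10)112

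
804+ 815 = 1619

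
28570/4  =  7142+1/2 = 7142.50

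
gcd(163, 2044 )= 1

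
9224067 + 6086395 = 15310462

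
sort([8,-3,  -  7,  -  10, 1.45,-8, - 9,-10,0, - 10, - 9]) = [-10,-10, - 10,-9,-9,  -  8, - 7,  -  3, 0,1.45, 8] 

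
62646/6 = 10441=10441.00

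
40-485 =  - 445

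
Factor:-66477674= -2^1*113^1*294149^1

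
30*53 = 1590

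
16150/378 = 8075/189 =42.72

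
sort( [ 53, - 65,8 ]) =[ - 65, 8, 53]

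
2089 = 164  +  1925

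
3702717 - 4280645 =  - 577928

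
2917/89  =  2917/89 = 32.78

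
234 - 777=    - 543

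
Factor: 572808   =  2^3*3^1 * 29^1 * 823^1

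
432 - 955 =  - 523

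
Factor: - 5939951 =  - 19^1*199^1*1571^1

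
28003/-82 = - 342  +  1/2=   -341.50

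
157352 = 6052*26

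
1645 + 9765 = 11410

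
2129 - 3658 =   -  1529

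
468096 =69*6784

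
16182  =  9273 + 6909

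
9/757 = 9/757 = 0.01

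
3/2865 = 1/955 = 0.00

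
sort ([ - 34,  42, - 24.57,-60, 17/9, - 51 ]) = [ - 60, - 51, - 34,  -  24.57, 17/9,42 ]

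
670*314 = 210380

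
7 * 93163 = 652141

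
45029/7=6432+5/7 = 6432.71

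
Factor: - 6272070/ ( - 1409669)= 2^1*3^1*5^1*7^1*43^ (-1 ) * 29867^1*32783^(- 1) 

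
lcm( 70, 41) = 2870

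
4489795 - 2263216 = 2226579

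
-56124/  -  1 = 56124 + 0/1 = 56124.00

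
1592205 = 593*2685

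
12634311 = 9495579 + 3138732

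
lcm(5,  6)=30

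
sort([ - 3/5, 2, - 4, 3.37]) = [-4, - 3/5,2,  3.37]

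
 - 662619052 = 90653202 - 753272254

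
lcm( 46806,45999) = 2667942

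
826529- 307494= 519035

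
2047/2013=2047/2013 = 1.02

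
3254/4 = 1627/2 = 813.50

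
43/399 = 43/399=0.11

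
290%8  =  2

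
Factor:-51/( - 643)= 3^1 * 17^1*643^( -1 ) 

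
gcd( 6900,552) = 276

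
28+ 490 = 518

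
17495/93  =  17495/93 =188.12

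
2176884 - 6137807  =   - 3960923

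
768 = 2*384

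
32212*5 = 161060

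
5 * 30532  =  152660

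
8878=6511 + 2367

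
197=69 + 128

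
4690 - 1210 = 3480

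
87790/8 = 10973+3/4 = 10973.75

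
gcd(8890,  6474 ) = 2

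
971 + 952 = 1923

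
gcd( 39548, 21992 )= 4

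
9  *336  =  3024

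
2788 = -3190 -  - 5978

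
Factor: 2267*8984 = 20366728=2^3 * 1123^1*2267^1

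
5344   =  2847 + 2497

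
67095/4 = 67095/4=16773.75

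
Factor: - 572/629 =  - 2^2*11^1*13^1 * 17^( - 1 )*37^( - 1)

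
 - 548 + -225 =-773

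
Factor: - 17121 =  - 3^1*13^1*439^1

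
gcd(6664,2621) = 1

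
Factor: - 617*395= - 5^1*79^1 * 617^1 =- 243715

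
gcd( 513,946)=1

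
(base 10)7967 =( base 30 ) 8ph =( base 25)cih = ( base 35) 6HM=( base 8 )17437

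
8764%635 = 509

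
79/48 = 1 + 31/48 = 1.65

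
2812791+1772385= 4585176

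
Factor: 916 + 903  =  1819 = 17^1*107^1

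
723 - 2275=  - 1552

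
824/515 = 8/5= 1.60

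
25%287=25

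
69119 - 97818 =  - 28699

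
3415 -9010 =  - 5595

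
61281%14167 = 4613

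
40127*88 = 3531176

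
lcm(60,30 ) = 60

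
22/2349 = 22/2349  =  0.01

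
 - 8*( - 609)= 4872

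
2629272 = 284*9258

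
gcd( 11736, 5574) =6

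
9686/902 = 4843/451 = 10.74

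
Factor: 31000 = 2^3 * 5^3*31^1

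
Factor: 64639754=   2^1*53^1*609809^1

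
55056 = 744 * 74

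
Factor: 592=2^4 * 37^1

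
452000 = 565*800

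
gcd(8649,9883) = 1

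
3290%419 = 357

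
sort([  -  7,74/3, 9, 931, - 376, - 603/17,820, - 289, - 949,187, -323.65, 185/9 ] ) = [ - 949, - 376, - 323.65, - 289, - 603/17, - 7 , 9, 185/9,74/3,187,820,  931 ] 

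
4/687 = 4/687 = 0.01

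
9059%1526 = 1429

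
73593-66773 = 6820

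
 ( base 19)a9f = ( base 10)3796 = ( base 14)1552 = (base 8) 7324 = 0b111011010100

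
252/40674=42/6779= 0.01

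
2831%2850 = 2831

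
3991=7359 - 3368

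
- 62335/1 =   -  62335  =  - 62335.00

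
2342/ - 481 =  -5 + 63/481 = -4.87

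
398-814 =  - 416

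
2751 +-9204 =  - 6453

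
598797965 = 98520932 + 500277033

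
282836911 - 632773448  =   - 349936537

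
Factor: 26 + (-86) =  - 2^2*3^1*5^1 = - 60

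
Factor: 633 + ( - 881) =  - 248=-2^3*31^1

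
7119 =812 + 6307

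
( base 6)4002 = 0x362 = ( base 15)3cb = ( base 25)19G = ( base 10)866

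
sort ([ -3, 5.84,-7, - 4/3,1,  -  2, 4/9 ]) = [ - 7 , - 3 , - 2, - 4/3,4/9, 1, 5.84 ]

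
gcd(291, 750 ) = 3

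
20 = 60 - 40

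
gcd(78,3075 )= 3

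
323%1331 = 323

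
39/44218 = 39/44218 = 0.00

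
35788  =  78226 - 42438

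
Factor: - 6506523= - 3^2*89^1*8123^1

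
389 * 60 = 23340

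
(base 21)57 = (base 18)64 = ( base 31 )3J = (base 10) 112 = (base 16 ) 70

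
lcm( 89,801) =801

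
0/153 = 0 = 0.00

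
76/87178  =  38/43589 = 0.00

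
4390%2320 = 2070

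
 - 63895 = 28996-92891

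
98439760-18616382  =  79823378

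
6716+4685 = 11401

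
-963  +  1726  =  763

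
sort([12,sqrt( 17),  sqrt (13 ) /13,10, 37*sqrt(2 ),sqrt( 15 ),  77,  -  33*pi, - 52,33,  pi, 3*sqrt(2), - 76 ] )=[ - 33*pi, - 76, - 52,sqrt( 13 )/13,pi, sqrt( 15 )  ,  sqrt(17),3*sqrt( 2),10, 12 , 33,37*sqrt(2),77]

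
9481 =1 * 9481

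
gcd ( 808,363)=1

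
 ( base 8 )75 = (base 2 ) 111101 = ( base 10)61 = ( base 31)1u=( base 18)37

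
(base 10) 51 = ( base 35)1g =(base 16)33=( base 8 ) 63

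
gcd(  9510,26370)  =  30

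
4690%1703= 1284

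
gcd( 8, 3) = 1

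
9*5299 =47691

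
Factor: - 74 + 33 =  - 41 = - 41^1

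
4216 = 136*31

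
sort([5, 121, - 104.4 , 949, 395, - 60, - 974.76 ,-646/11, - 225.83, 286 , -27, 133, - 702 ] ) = [-974.76,-702 , - 225.83, - 104.4, - 60, - 646/11,- 27, 5, 121, 133 , 286, 395,949]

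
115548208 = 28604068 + 86944140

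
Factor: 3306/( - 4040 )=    - 1653/2020 = -2^( - 2 )*3^1*5^ ( - 1 )*19^1 * 29^1*101^ ( - 1 )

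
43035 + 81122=124157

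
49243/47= 49243/47= 1047.72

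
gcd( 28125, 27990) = 45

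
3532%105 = 67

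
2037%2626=2037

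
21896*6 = 131376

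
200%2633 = 200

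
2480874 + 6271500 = 8752374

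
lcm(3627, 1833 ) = 170469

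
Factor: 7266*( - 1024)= - 7440384 = - 2^11 * 3^1*7^1*173^1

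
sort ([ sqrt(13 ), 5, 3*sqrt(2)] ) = [sqrt (13 ),3 * sqrt( 2), 5] 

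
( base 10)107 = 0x6b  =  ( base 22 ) 4j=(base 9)128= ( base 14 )79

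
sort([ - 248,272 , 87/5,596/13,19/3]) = [ - 248,  19/3,87/5,596/13,272]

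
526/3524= 263/1762 = 0.15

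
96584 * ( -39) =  - 3766776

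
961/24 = 40 + 1/24 = 40.04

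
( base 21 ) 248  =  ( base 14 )4d8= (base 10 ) 974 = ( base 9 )1302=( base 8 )1716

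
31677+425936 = 457613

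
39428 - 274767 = -235339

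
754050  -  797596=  - 43546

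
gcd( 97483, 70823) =1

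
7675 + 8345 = 16020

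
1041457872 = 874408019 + 167049853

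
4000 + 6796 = 10796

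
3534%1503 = 528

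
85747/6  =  14291+ 1/6 = 14291.17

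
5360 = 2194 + 3166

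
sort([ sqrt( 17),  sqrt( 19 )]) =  [sqrt (17),sqrt( 19 )]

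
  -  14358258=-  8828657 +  - 5529601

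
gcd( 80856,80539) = 1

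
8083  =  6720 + 1363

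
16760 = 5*3352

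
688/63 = 10+58/63 = 10.92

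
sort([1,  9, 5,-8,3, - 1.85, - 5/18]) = [ - 8 , - 1.85, - 5/18, 1, 3,  5,9 ] 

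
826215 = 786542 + 39673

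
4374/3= 1458 = 1458.00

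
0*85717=0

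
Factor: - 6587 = - 7^1*941^1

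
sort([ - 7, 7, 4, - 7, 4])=[ - 7, - 7,4, 4, 7] 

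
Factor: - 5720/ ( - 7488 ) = 55/72 = 2^( - 3)*3^(  -  2 )*5^1*11^1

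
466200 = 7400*63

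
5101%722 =47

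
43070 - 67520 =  - 24450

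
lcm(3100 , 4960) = 24800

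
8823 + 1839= 10662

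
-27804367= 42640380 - 70444747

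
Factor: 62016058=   2^1 * 13^1*31^1*76943^1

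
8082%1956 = 258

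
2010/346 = 5 + 140/173 = 5.81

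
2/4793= 2/4793 = 0.00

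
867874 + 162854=1030728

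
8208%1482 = 798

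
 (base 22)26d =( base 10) 1113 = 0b10001011001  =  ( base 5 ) 13423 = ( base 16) 459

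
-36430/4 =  -18215/2 = - 9107.50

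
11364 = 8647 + 2717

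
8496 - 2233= 6263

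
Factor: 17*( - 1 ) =-17^1 = - 17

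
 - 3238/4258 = - 1+510/2129 = -  0.76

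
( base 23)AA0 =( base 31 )5n2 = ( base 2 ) 1010110010000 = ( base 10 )5520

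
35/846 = 35/846=0.04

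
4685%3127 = 1558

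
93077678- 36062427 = 57015251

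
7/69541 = 7/69541= 0.00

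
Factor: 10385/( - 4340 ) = -67/28  =  -  2^( - 2)*7^( - 1)*67^1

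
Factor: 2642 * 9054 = 23920668 = 2^2 * 3^2*503^1 * 1321^1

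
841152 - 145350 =695802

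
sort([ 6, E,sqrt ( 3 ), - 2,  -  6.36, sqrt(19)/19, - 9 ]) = [ - 9, - 6.36,-2, sqrt( 19)/19,sqrt(3 ),E, 6]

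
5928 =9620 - 3692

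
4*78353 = 313412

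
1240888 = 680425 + 560463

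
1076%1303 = 1076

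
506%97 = 21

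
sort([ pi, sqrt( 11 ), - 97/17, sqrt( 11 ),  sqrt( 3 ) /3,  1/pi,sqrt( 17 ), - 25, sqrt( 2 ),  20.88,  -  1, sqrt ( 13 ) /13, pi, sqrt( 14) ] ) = [-25, -97/17, - 1, sqrt( 13 )/13,  1/pi, sqrt( 3 )/3, sqrt(2 ),pi , pi, sqrt (11 ),  sqrt( 11 ), sqrt(14), sqrt ( 17),20.88]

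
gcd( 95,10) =5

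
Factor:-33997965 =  - 3^1*5^1*2266531^1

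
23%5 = 3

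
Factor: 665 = 5^1*7^1*19^1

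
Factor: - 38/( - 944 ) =19/472 = 2^( - 3)*19^1*59^( - 1)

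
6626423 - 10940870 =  - 4314447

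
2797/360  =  7+277/360 = 7.77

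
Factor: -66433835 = -5^1*13^1*1022059^1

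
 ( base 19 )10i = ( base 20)IJ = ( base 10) 379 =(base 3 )112001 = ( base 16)17b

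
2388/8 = 298 + 1/2   =  298.50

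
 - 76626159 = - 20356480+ - 56269679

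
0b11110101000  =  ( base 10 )1960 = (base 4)132220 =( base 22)412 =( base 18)60G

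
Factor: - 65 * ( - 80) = 2^4 * 5^2*13^1 = 5200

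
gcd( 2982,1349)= 71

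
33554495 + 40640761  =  74195256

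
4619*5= 23095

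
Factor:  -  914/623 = -2^1*7^(-1) * 89^( - 1)*457^1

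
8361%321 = 15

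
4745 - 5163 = -418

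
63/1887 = 21/629 = 0.03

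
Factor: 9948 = 2^2*3^1  *  829^1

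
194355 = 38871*5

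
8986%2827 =505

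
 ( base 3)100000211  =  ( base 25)AD8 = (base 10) 6583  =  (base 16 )19b7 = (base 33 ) 61G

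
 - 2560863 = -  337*7599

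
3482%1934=1548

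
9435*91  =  858585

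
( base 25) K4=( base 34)ES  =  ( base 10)504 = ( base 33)F9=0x1f8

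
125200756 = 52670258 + 72530498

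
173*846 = 146358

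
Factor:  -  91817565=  - 3^1*5^1 * 7^1*419^1*2087^1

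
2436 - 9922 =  - 7486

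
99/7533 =11/837 = 0.01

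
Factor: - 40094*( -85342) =3421702148=   2^2*71^1*601^1*20047^1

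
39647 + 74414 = 114061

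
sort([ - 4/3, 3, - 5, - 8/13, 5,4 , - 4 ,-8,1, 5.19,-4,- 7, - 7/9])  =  [-8,-7, - 5, - 4, - 4 ,  -  4/3, - 7/9, - 8/13,1, 3,4,5 , 5.19] 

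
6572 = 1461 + 5111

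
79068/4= 19767  =  19767.00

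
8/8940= 2/2235 = 0.00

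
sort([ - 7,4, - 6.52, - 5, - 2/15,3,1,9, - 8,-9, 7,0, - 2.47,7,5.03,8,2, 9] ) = [ - 9 , - 8, - 7,- 6.52, - 5, - 2.47, - 2/15, 0,1,2, 3,4,  5.03,7,7, 8, 9,  9 ] 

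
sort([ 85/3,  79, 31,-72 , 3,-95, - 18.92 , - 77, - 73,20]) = [- 95  , - 77 , - 73,-72, -18.92, 3, 20,  85/3,31, 79]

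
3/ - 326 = -3/326  =  - 0.01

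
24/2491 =24/2491 = 0.01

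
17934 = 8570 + 9364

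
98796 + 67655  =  166451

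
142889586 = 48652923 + 94236663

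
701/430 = 701/430= 1.63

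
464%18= 14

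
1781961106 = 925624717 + 856336389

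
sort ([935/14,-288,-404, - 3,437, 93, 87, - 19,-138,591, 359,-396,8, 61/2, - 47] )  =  [ - 404 , - 396, - 288,-138 , - 47, - 19, - 3,8,61/2,935/14 , 87,93,359,437,591 ]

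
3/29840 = 3/29840 = 0.00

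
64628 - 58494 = 6134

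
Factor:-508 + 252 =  - 256 = -2^8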